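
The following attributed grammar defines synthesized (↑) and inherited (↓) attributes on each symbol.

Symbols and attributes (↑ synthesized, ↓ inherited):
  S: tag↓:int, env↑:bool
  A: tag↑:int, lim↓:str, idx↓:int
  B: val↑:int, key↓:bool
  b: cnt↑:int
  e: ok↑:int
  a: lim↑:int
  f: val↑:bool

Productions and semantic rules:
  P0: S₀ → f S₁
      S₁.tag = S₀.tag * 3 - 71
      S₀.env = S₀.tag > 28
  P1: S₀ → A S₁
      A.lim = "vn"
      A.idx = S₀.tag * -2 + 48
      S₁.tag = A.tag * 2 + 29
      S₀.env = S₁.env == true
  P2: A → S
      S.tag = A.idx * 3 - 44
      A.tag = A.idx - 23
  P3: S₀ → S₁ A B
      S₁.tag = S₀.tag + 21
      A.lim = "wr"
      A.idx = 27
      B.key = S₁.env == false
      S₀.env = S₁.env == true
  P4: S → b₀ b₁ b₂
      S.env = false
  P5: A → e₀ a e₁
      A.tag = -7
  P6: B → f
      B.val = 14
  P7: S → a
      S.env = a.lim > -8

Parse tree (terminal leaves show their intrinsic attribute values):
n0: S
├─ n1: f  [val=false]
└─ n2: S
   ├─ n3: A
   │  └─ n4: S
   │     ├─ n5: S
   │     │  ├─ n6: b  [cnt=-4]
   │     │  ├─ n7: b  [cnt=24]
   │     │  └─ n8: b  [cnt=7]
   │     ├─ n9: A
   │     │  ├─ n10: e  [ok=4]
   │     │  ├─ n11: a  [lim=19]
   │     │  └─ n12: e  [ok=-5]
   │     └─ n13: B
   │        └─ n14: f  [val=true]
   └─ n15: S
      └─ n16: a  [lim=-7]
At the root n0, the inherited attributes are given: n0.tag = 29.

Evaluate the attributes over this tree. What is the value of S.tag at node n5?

25

1. n0.tag = 29  [given at root]
2. n1.val = false  [terminal]
3. n2.tag = 16  [S₀.tag * 3 - 71]
4. n3.lim = "vn"  ["vn"]
5. n3.idx = 16  [S₀.tag * -2 + 48]
6. n4.tag = 4  [A.idx * 3 - 44]
7. n5.tag = 25  [S₀.tag + 21]
8. n6.cnt = -4  [terminal]
9. n7.cnt = 24  [terminal]
10. n8.cnt = 7  [terminal]
11. n5.env = false  [false]
12. n9.lim = "wr"  ["wr"]
13. n9.idx = 27  [27]
14. n10.ok = 4  [terminal]
15. n11.lim = 19  [terminal]
16. n12.ok = -5  [terminal]
17. n9.tag = -7  [-7]
18. n13.key = true  [S₁.env == false]
19. n14.val = true  [terminal]
20. n13.val = 14  [14]
21. n4.env = false  [S₁.env == true]
22. n3.tag = -7  [A.idx - 23]
23. n15.tag = 15  [A.tag * 2 + 29]
24. n16.lim = -7  [terminal]
25. n15.env = true  [a.lim > -8]
26. n2.env = true  [S₁.env == true]
27. n0.env = true  [S₀.tag > 28]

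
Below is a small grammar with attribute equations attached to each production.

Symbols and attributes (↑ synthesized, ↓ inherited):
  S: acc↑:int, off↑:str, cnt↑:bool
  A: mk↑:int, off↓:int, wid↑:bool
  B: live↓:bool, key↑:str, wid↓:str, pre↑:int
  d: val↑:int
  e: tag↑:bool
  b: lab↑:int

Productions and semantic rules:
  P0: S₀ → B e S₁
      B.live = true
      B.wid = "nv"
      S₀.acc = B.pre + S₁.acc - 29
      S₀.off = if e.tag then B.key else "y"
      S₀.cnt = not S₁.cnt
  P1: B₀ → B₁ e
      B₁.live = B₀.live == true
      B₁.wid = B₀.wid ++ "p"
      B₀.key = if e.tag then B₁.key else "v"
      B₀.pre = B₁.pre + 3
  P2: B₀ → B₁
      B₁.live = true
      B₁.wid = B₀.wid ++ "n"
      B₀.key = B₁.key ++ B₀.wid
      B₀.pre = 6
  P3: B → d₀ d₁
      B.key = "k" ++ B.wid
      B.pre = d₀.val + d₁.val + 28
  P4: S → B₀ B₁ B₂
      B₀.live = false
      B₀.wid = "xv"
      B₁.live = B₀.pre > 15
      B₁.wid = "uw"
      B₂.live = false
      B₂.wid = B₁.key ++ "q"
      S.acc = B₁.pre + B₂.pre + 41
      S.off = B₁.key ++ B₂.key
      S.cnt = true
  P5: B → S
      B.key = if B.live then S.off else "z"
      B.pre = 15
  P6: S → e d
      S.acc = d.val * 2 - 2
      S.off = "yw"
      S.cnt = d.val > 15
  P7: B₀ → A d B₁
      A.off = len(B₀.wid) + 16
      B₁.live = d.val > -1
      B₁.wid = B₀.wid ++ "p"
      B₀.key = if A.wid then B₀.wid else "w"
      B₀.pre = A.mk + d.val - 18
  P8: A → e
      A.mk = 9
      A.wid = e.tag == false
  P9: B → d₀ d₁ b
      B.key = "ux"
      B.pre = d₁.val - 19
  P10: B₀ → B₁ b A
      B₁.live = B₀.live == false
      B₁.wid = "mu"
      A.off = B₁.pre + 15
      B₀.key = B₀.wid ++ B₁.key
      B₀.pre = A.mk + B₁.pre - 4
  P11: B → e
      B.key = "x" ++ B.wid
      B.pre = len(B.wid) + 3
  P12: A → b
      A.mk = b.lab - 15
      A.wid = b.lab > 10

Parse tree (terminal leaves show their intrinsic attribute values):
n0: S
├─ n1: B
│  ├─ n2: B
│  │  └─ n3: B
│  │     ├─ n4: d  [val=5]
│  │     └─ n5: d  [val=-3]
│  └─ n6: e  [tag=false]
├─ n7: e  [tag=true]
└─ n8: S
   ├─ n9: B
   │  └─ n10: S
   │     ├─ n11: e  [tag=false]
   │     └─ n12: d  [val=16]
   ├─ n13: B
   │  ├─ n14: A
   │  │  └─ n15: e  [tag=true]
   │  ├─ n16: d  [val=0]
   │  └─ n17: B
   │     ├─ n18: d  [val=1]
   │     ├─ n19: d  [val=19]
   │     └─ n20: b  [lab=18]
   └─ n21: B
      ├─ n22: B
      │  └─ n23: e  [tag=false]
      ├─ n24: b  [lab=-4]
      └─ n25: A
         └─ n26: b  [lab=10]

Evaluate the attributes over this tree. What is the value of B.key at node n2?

1. n1.live = true  [true]
2. n1.wid = "nv"  ["nv"]
3. n2.live = true  [B₀.live == true]
4. n2.wid = "nvp"  [B₀.wid ++ "p"]
5. n3.live = true  [true]
6. n3.wid = "nvpn"  [B₀.wid ++ "n"]
7. n4.val = 5  [terminal]
8. n5.val = -3  [terminal]
9. n3.key = "knvpn"  ["k" ++ B.wid]
10. n3.pre = 30  [d₀.val + d₁.val + 28]
11. n2.key = "knvpnnvp"  [B₁.key ++ B₀.wid]
12. n2.pre = 6  [6]
13. n6.tag = false  [terminal]
14. n1.key = "v"  [if e.tag then B₁.key else "v"]
15. n1.pre = 9  [B₁.pre + 3]
16. n7.tag = true  [terminal]
17. n9.live = false  [false]
18. n9.wid = "xv"  ["xv"]
19. n11.tag = false  [terminal]
20. n12.val = 16  [terminal]
21. n10.acc = 30  [d.val * 2 - 2]
22. n10.off = "yw"  ["yw"]
23. n10.cnt = true  [d.val > 15]
24. n9.key = "z"  [if B.live then S.off else "z"]
25. n9.pre = 15  [15]
26. n13.live = false  [B₀.pre > 15]
27. n13.wid = "uw"  ["uw"]
28. n14.off = 18  [len(B₀.wid) + 16]
29. n15.tag = true  [terminal]
30. n14.mk = 9  [9]
31. n14.wid = false  [e.tag == false]
32. n16.val = 0  [terminal]
33. n17.live = true  [d.val > -1]
34. n17.wid = "uwp"  [B₀.wid ++ "p"]
35. n18.val = 1  [terminal]
36. n19.val = 19  [terminal]
37. n20.lab = 18  [terminal]
38. n17.key = "ux"  ["ux"]
39. n17.pre = 0  [d₁.val - 19]
40. n13.key = "w"  [if A.wid then B₀.wid else "w"]
41. n13.pre = -9  [A.mk + d.val - 18]
42. n21.live = false  [false]
43. n21.wid = "wq"  [B₁.key ++ "q"]
44. n22.live = true  [B₀.live == false]
45. n22.wid = "mu"  ["mu"]
46. n23.tag = false  [terminal]
47. n22.key = "xmu"  ["x" ++ B.wid]
48. n22.pre = 5  [len(B.wid) + 3]
49. n24.lab = -4  [terminal]
50. n25.off = 20  [B₁.pre + 15]
51. n26.lab = 10  [terminal]
52. n25.mk = -5  [b.lab - 15]
53. n25.wid = false  [b.lab > 10]
54. n21.key = "wqxmu"  [B₀.wid ++ B₁.key]
55. n21.pre = -4  [A.mk + B₁.pre - 4]
56. n8.acc = 28  [B₁.pre + B₂.pre + 41]
57. n8.off = "wwqxmu"  [B₁.key ++ B₂.key]
58. n8.cnt = true  [true]
59. n0.acc = 8  [B.pre + S₁.acc - 29]
60. n0.off = "v"  [if e.tag then B.key else "y"]
61. n0.cnt = false  [not S₁.cnt]

"knvpnnvp"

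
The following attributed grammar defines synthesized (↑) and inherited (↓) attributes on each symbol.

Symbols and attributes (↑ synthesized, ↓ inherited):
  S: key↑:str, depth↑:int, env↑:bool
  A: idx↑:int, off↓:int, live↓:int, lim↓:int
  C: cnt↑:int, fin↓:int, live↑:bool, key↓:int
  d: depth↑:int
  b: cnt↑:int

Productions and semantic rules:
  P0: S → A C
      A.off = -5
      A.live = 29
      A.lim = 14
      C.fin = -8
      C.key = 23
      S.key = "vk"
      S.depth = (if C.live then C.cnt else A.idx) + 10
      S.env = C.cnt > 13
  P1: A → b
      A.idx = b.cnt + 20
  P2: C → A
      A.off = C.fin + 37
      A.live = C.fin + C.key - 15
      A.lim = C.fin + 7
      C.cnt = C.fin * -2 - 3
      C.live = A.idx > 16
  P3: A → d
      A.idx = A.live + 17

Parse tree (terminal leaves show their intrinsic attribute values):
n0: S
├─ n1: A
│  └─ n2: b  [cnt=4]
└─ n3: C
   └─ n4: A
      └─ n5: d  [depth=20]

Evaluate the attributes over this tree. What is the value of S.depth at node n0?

1. n1.off = -5  [-5]
2. n1.live = 29  [29]
3. n1.lim = 14  [14]
4. n2.cnt = 4  [terminal]
5. n1.idx = 24  [b.cnt + 20]
6. n3.fin = -8  [-8]
7. n3.key = 23  [23]
8. n4.off = 29  [C.fin + 37]
9. n4.live = 0  [C.fin + C.key - 15]
10. n4.lim = -1  [C.fin + 7]
11. n5.depth = 20  [terminal]
12. n4.idx = 17  [A.live + 17]
13. n3.cnt = 13  [C.fin * -2 - 3]
14. n3.live = true  [A.idx > 16]
15. n0.key = "vk"  ["vk"]
16. n0.depth = 23  [(if C.live then C.cnt else A.idx) + 10]
17. n0.env = false  [C.cnt > 13]

23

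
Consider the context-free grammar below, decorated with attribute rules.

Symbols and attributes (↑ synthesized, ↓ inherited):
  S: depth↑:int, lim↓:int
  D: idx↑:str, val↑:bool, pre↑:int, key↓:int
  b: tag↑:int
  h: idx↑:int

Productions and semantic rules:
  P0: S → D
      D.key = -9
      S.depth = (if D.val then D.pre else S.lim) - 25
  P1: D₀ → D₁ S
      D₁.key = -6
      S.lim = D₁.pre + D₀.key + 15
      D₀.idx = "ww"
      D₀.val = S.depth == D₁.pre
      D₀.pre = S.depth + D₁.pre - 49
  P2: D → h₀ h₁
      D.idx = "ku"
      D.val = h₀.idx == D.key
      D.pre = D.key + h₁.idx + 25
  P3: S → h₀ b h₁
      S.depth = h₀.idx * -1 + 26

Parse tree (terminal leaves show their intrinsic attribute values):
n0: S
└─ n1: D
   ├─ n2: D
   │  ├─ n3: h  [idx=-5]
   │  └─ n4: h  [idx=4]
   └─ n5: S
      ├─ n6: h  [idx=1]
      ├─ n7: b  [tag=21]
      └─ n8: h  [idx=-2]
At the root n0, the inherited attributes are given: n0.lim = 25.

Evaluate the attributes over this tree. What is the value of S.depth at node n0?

1. n0.lim = 25  [given at root]
2. n1.key = -9  [-9]
3. n2.key = -6  [-6]
4. n3.idx = -5  [terminal]
5. n4.idx = 4  [terminal]
6. n2.idx = "ku"  ["ku"]
7. n2.val = false  [h₀.idx == D.key]
8. n2.pre = 23  [D.key + h₁.idx + 25]
9. n5.lim = 29  [D₁.pre + D₀.key + 15]
10. n6.idx = 1  [terminal]
11. n7.tag = 21  [terminal]
12. n8.idx = -2  [terminal]
13. n5.depth = 25  [h₀.idx * -1 + 26]
14. n1.idx = "ww"  ["ww"]
15. n1.val = false  [S.depth == D₁.pre]
16. n1.pre = -1  [S.depth + D₁.pre - 49]
17. n0.depth = 0  [(if D.val then D.pre else S.lim) - 25]

0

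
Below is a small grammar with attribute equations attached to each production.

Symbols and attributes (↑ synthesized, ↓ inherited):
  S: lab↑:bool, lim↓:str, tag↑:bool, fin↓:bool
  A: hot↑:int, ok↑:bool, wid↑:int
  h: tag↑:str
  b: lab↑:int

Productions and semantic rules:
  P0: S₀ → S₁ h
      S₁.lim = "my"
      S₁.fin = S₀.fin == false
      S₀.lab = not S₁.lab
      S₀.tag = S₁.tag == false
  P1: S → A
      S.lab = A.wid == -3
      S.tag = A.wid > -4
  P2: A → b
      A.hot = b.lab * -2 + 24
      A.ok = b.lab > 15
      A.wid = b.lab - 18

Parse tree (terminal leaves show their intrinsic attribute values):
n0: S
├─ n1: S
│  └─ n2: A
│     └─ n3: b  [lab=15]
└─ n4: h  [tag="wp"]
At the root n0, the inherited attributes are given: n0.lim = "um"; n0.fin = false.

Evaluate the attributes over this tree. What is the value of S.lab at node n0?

1. n0.lim = "um"  [given at root]
2. n0.fin = false  [given at root]
3. n1.lim = "my"  ["my"]
4. n1.fin = true  [S₀.fin == false]
5. n3.lab = 15  [terminal]
6. n2.hot = -6  [b.lab * -2 + 24]
7. n2.ok = false  [b.lab > 15]
8. n2.wid = -3  [b.lab - 18]
9. n1.lab = true  [A.wid == -3]
10. n1.tag = true  [A.wid > -4]
11. n4.tag = "wp"  [terminal]
12. n0.lab = false  [not S₁.lab]
13. n0.tag = false  [S₁.tag == false]

false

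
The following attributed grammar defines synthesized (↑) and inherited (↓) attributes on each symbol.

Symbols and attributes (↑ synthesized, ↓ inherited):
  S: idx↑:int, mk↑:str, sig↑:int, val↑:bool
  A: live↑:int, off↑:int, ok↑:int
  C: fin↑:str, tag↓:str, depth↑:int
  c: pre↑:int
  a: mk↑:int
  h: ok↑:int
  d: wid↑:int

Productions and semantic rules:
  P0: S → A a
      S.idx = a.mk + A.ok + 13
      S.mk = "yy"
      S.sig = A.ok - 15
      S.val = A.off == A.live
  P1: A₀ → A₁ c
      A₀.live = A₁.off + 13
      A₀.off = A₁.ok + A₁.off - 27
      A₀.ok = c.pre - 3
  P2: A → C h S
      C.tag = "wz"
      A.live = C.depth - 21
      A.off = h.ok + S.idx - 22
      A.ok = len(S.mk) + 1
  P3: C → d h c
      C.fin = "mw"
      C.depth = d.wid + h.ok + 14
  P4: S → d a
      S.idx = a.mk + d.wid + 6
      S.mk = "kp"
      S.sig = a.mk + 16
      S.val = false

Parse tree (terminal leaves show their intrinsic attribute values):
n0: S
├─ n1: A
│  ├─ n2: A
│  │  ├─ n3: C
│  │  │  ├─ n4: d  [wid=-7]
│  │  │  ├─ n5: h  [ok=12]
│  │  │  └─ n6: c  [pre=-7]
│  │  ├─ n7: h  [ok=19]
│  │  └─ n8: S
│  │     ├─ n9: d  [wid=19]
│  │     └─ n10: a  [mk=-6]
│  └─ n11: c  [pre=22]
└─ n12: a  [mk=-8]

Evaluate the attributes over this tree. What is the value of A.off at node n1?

-8

1. n3.tag = "wz"  ["wz"]
2. n4.wid = -7  [terminal]
3. n5.ok = 12  [terminal]
4. n6.pre = -7  [terminal]
5. n3.fin = "mw"  ["mw"]
6. n3.depth = 19  [d.wid + h.ok + 14]
7. n7.ok = 19  [terminal]
8. n9.wid = 19  [terminal]
9. n10.mk = -6  [terminal]
10. n8.idx = 19  [a.mk + d.wid + 6]
11. n8.mk = "kp"  ["kp"]
12. n8.sig = 10  [a.mk + 16]
13. n8.val = false  [false]
14. n2.live = -2  [C.depth - 21]
15. n2.off = 16  [h.ok + S.idx - 22]
16. n2.ok = 3  [len(S.mk) + 1]
17. n11.pre = 22  [terminal]
18. n1.live = 29  [A₁.off + 13]
19. n1.off = -8  [A₁.ok + A₁.off - 27]
20. n1.ok = 19  [c.pre - 3]
21. n12.mk = -8  [terminal]
22. n0.idx = 24  [a.mk + A.ok + 13]
23. n0.mk = "yy"  ["yy"]
24. n0.sig = 4  [A.ok - 15]
25. n0.val = false  [A.off == A.live]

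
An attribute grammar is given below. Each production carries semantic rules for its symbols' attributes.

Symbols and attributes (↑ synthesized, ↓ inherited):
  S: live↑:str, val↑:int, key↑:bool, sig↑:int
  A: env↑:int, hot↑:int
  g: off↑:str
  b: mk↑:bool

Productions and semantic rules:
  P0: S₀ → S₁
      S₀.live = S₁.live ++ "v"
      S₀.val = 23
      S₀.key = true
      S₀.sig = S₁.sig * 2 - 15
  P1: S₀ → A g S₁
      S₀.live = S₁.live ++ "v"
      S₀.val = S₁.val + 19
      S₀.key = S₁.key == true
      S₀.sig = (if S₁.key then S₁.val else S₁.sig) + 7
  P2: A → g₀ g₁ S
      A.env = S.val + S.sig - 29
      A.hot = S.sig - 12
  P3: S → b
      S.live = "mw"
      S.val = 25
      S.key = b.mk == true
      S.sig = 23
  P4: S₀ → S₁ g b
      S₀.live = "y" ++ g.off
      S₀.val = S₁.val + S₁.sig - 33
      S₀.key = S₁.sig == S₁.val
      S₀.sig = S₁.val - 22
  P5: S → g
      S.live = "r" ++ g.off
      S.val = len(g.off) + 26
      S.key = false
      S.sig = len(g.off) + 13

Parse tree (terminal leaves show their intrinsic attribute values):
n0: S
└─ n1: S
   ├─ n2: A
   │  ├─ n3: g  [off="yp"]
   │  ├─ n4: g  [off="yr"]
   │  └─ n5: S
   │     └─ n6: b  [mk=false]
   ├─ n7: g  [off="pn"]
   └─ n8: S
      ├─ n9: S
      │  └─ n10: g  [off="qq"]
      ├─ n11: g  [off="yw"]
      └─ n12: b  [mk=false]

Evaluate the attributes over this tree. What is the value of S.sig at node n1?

13

1. n3.off = "yp"  [terminal]
2. n4.off = "yr"  [terminal]
3. n6.mk = false  [terminal]
4. n5.live = "mw"  ["mw"]
5. n5.val = 25  [25]
6. n5.key = false  [b.mk == true]
7. n5.sig = 23  [23]
8. n2.env = 19  [S.val + S.sig - 29]
9. n2.hot = 11  [S.sig - 12]
10. n7.off = "pn"  [terminal]
11. n10.off = "qq"  [terminal]
12. n9.live = "rqq"  ["r" ++ g.off]
13. n9.val = 28  [len(g.off) + 26]
14. n9.key = false  [false]
15. n9.sig = 15  [len(g.off) + 13]
16. n11.off = "yw"  [terminal]
17. n12.mk = false  [terminal]
18. n8.live = "yyw"  ["y" ++ g.off]
19. n8.val = 10  [S₁.val + S₁.sig - 33]
20. n8.key = false  [S₁.sig == S₁.val]
21. n8.sig = 6  [S₁.val - 22]
22. n1.live = "yywv"  [S₁.live ++ "v"]
23. n1.val = 29  [S₁.val + 19]
24. n1.key = false  [S₁.key == true]
25. n1.sig = 13  [(if S₁.key then S₁.val else S₁.sig) + 7]
26. n0.live = "yywvv"  [S₁.live ++ "v"]
27. n0.val = 23  [23]
28. n0.key = true  [true]
29. n0.sig = 11  [S₁.sig * 2 - 15]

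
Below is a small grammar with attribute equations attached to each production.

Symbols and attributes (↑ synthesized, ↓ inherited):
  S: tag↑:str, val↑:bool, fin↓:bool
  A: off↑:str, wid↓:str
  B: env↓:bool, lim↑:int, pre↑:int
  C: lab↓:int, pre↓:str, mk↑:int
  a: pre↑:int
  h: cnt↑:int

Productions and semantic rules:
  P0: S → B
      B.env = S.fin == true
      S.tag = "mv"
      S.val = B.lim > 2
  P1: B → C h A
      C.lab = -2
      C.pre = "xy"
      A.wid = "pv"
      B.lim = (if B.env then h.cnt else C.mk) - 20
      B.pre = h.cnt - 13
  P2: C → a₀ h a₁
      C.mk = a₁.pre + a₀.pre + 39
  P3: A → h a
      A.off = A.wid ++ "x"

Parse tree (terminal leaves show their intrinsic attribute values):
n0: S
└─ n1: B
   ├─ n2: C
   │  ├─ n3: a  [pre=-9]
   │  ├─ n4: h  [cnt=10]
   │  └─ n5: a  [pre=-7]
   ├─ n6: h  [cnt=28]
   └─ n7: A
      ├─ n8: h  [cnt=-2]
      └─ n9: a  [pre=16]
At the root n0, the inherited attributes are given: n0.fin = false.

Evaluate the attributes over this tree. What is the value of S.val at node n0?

true

1. n0.fin = false  [given at root]
2. n1.env = false  [S.fin == true]
3. n2.lab = -2  [-2]
4. n2.pre = "xy"  ["xy"]
5. n3.pre = -9  [terminal]
6. n4.cnt = 10  [terminal]
7. n5.pre = -7  [terminal]
8. n2.mk = 23  [a₁.pre + a₀.pre + 39]
9. n6.cnt = 28  [terminal]
10. n7.wid = "pv"  ["pv"]
11. n8.cnt = -2  [terminal]
12. n9.pre = 16  [terminal]
13. n7.off = "pvx"  [A.wid ++ "x"]
14. n1.lim = 3  [(if B.env then h.cnt else C.mk) - 20]
15. n1.pre = 15  [h.cnt - 13]
16. n0.tag = "mv"  ["mv"]
17. n0.val = true  [B.lim > 2]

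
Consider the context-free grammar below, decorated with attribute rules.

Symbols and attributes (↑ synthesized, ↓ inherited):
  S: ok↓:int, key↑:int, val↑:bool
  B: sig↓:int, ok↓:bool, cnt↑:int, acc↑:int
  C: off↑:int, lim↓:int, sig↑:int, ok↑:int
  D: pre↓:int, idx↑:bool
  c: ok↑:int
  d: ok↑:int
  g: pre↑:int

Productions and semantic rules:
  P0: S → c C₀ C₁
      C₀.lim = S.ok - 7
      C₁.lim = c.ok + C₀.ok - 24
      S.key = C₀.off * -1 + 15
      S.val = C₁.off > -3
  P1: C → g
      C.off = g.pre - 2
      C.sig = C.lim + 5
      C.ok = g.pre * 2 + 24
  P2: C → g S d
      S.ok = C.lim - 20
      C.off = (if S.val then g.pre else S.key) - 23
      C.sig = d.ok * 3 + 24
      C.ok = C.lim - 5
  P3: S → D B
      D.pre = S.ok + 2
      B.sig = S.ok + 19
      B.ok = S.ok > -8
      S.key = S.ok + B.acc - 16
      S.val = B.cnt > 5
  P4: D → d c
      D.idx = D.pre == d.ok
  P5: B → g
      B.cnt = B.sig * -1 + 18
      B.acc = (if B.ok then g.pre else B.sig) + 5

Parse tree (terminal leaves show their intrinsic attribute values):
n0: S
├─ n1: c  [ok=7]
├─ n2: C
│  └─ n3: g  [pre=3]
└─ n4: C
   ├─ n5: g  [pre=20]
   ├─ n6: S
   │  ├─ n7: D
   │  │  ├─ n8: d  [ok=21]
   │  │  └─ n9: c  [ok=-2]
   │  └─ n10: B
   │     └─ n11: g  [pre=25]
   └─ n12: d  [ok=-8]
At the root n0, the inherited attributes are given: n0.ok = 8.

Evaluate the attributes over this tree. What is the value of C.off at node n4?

-3

1. n0.ok = 8  [given at root]
2. n1.ok = 7  [terminal]
3. n2.lim = 1  [S.ok - 7]
4. n3.pre = 3  [terminal]
5. n2.off = 1  [g.pre - 2]
6. n2.sig = 6  [C.lim + 5]
7. n2.ok = 30  [g.pre * 2 + 24]
8. n4.lim = 13  [c.ok + C₀.ok - 24]
9. n5.pre = 20  [terminal]
10. n6.ok = -7  [C.lim - 20]
11. n7.pre = -5  [S.ok + 2]
12. n8.ok = 21  [terminal]
13. n9.ok = -2  [terminal]
14. n7.idx = false  [D.pre == d.ok]
15. n10.sig = 12  [S.ok + 19]
16. n10.ok = true  [S.ok > -8]
17. n11.pre = 25  [terminal]
18. n10.cnt = 6  [B.sig * -1 + 18]
19. n10.acc = 30  [(if B.ok then g.pre else B.sig) + 5]
20. n6.key = 7  [S.ok + B.acc - 16]
21. n6.val = true  [B.cnt > 5]
22. n12.ok = -8  [terminal]
23. n4.off = -3  [(if S.val then g.pre else S.key) - 23]
24. n4.sig = 0  [d.ok * 3 + 24]
25. n4.ok = 8  [C.lim - 5]
26. n0.key = 14  [C₀.off * -1 + 15]
27. n0.val = false  [C₁.off > -3]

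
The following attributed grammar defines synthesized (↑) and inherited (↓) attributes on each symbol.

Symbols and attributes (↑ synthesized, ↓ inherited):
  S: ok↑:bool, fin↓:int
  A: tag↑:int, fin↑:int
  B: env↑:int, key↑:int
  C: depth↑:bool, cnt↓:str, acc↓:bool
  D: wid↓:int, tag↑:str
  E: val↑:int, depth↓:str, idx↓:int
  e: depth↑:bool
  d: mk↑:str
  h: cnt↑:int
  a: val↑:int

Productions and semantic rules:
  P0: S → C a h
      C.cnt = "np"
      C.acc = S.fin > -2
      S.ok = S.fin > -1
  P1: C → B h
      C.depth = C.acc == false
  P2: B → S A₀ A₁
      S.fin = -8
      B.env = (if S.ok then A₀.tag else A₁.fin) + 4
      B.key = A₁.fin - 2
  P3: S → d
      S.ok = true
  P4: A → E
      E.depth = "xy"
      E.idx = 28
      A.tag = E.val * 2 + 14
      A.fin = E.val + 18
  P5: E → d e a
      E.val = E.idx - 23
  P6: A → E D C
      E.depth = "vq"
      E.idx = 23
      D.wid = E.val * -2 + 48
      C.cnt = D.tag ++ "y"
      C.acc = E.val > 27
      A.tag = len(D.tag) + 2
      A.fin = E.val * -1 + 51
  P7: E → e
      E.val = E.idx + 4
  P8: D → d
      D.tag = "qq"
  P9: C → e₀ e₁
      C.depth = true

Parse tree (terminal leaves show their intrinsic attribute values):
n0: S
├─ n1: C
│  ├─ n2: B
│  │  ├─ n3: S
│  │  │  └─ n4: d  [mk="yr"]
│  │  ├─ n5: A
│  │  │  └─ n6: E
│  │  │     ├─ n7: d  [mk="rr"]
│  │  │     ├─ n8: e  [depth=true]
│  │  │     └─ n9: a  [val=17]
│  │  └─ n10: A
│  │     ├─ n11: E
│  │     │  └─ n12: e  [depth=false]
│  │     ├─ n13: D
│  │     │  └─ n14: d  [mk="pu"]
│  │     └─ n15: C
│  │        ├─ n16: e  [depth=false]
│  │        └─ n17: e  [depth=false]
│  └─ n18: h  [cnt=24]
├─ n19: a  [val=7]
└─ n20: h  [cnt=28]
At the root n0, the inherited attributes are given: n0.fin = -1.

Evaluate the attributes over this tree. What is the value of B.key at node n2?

22

1. n0.fin = -1  [given at root]
2. n1.cnt = "np"  ["np"]
3. n1.acc = true  [S.fin > -2]
4. n3.fin = -8  [-8]
5. n4.mk = "yr"  [terminal]
6. n3.ok = true  [true]
7. n6.depth = "xy"  ["xy"]
8. n6.idx = 28  [28]
9. n7.mk = "rr"  [terminal]
10. n8.depth = true  [terminal]
11. n9.val = 17  [terminal]
12. n6.val = 5  [E.idx - 23]
13. n5.tag = 24  [E.val * 2 + 14]
14. n5.fin = 23  [E.val + 18]
15. n11.depth = "vq"  ["vq"]
16. n11.idx = 23  [23]
17. n12.depth = false  [terminal]
18. n11.val = 27  [E.idx + 4]
19. n13.wid = -6  [E.val * -2 + 48]
20. n14.mk = "pu"  [terminal]
21. n13.tag = "qq"  ["qq"]
22. n15.cnt = "qqy"  [D.tag ++ "y"]
23. n15.acc = false  [E.val > 27]
24. n16.depth = false  [terminal]
25. n17.depth = false  [terminal]
26. n15.depth = true  [true]
27. n10.tag = 4  [len(D.tag) + 2]
28. n10.fin = 24  [E.val * -1 + 51]
29. n2.env = 28  [(if S.ok then A₀.tag else A₁.fin) + 4]
30. n2.key = 22  [A₁.fin - 2]
31. n18.cnt = 24  [terminal]
32. n1.depth = false  [C.acc == false]
33. n19.val = 7  [terminal]
34. n20.cnt = 28  [terminal]
35. n0.ok = false  [S.fin > -1]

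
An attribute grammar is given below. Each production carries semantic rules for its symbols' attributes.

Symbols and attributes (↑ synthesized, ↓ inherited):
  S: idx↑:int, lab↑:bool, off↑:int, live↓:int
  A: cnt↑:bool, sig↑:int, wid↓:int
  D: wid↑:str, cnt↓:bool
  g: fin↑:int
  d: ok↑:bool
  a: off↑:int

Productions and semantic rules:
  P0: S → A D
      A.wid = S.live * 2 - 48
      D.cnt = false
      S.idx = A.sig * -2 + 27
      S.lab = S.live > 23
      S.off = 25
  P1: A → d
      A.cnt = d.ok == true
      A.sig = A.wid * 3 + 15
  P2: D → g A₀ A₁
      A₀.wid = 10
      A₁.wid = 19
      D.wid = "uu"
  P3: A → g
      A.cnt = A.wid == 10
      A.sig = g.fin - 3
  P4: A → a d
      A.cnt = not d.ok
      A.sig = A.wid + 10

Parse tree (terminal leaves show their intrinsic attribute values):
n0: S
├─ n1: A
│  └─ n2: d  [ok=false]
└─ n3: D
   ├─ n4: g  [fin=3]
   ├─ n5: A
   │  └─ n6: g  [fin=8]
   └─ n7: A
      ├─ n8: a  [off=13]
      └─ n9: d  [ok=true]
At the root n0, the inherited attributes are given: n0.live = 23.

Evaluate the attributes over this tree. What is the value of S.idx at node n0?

1. n0.live = 23  [given at root]
2. n1.wid = -2  [S.live * 2 - 48]
3. n2.ok = false  [terminal]
4. n1.cnt = false  [d.ok == true]
5. n1.sig = 9  [A.wid * 3 + 15]
6. n3.cnt = false  [false]
7. n4.fin = 3  [terminal]
8. n5.wid = 10  [10]
9. n6.fin = 8  [terminal]
10. n5.cnt = true  [A.wid == 10]
11. n5.sig = 5  [g.fin - 3]
12. n7.wid = 19  [19]
13. n8.off = 13  [terminal]
14. n9.ok = true  [terminal]
15. n7.cnt = false  [not d.ok]
16. n7.sig = 29  [A.wid + 10]
17. n3.wid = "uu"  ["uu"]
18. n0.idx = 9  [A.sig * -2 + 27]
19. n0.lab = false  [S.live > 23]
20. n0.off = 25  [25]

9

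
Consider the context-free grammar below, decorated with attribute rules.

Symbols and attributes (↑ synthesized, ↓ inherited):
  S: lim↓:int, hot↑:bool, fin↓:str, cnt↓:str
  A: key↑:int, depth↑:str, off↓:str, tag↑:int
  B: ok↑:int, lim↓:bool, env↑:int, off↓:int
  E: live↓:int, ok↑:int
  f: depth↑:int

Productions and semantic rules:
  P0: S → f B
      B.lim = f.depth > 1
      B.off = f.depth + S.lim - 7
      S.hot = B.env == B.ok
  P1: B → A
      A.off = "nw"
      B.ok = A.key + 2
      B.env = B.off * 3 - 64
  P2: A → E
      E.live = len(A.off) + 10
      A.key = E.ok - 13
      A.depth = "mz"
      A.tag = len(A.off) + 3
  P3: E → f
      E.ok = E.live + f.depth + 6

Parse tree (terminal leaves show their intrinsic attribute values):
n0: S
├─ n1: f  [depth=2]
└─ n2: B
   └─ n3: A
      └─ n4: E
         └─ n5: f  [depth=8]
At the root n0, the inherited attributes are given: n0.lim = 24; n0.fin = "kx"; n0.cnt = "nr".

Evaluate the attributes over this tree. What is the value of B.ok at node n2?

1. n0.lim = 24  [given at root]
2. n0.fin = "kx"  [given at root]
3. n0.cnt = "nr"  [given at root]
4. n1.depth = 2  [terminal]
5. n2.lim = true  [f.depth > 1]
6. n2.off = 19  [f.depth + S.lim - 7]
7. n3.off = "nw"  ["nw"]
8. n4.live = 12  [len(A.off) + 10]
9. n5.depth = 8  [terminal]
10. n4.ok = 26  [E.live + f.depth + 6]
11. n3.key = 13  [E.ok - 13]
12. n3.depth = "mz"  ["mz"]
13. n3.tag = 5  [len(A.off) + 3]
14. n2.ok = 15  [A.key + 2]
15. n2.env = -7  [B.off * 3 - 64]
16. n0.hot = false  [B.env == B.ok]

15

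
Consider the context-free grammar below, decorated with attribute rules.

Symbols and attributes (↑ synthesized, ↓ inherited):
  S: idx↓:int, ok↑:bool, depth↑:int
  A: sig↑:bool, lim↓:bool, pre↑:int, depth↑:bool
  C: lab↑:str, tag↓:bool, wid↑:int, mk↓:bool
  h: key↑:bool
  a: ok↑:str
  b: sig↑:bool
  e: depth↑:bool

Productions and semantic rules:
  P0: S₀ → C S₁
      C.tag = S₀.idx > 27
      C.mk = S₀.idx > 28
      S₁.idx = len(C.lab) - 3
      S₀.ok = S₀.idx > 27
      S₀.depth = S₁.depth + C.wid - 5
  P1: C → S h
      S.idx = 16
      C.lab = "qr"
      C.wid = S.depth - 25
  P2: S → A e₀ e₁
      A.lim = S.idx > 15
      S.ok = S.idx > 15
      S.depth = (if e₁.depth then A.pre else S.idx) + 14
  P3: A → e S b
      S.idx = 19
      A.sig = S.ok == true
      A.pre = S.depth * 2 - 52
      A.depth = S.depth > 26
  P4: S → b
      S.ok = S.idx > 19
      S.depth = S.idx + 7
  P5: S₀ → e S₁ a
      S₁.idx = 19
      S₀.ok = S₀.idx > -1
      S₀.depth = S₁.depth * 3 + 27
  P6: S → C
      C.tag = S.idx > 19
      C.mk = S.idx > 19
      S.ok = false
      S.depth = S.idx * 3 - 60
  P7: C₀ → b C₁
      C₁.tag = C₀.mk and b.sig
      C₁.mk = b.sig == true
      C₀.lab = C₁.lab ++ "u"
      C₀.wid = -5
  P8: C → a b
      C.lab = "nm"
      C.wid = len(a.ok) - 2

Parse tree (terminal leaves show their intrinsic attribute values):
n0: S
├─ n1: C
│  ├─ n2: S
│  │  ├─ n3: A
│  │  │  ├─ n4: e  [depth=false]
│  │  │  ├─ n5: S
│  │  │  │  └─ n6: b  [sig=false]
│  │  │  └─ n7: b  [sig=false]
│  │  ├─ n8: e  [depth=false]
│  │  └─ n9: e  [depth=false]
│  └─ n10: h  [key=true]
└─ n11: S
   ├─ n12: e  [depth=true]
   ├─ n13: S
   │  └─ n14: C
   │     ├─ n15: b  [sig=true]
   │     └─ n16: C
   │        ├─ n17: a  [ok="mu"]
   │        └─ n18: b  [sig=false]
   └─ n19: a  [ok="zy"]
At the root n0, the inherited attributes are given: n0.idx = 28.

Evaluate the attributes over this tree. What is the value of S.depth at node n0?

18

1. n0.idx = 28  [given at root]
2. n1.tag = true  [S₀.idx > 27]
3. n1.mk = false  [S₀.idx > 28]
4. n2.idx = 16  [16]
5. n3.lim = true  [S.idx > 15]
6. n4.depth = false  [terminal]
7. n5.idx = 19  [19]
8. n6.sig = false  [terminal]
9. n5.ok = false  [S.idx > 19]
10. n5.depth = 26  [S.idx + 7]
11. n7.sig = false  [terminal]
12. n3.sig = false  [S.ok == true]
13. n3.pre = 0  [S.depth * 2 - 52]
14. n3.depth = false  [S.depth > 26]
15. n8.depth = false  [terminal]
16. n9.depth = false  [terminal]
17. n2.ok = true  [S.idx > 15]
18. n2.depth = 30  [(if e₁.depth then A.pre else S.idx) + 14]
19. n10.key = true  [terminal]
20. n1.lab = "qr"  ["qr"]
21. n1.wid = 5  [S.depth - 25]
22. n11.idx = -1  [len(C.lab) - 3]
23. n12.depth = true  [terminal]
24. n13.idx = 19  [19]
25. n14.tag = false  [S.idx > 19]
26. n14.mk = false  [S.idx > 19]
27. n15.sig = true  [terminal]
28. n16.tag = false  [C₀.mk and b.sig]
29. n16.mk = true  [b.sig == true]
30. n17.ok = "mu"  [terminal]
31. n18.sig = false  [terminal]
32. n16.lab = "nm"  ["nm"]
33. n16.wid = 0  [len(a.ok) - 2]
34. n14.lab = "nmu"  [C₁.lab ++ "u"]
35. n14.wid = -5  [-5]
36. n13.ok = false  [false]
37. n13.depth = -3  [S.idx * 3 - 60]
38. n19.ok = "zy"  [terminal]
39. n11.ok = false  [S₀.idx > -1]
40. n11.depth = 18  [S₁.depth * 3 + 27]
41. n0.ok = true  [S₀.idx > 27]
42. n0.depth = 18  [S₁.depth + C.wid - 5]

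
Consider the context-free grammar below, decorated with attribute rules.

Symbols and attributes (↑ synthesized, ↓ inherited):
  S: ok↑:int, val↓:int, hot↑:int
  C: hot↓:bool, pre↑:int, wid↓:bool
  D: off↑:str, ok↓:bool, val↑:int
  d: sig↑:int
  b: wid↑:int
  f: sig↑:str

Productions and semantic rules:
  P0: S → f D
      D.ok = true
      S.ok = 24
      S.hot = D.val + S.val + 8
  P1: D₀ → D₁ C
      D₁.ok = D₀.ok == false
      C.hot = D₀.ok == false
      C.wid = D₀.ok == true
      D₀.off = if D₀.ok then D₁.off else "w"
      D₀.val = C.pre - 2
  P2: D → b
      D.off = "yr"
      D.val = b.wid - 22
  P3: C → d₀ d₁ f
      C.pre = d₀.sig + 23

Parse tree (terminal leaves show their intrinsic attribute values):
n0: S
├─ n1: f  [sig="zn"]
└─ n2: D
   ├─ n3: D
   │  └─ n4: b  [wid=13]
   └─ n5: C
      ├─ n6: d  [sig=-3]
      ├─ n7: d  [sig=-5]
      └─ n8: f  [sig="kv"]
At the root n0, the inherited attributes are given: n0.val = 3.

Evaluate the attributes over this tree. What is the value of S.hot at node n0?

1. n0.val = 3  [given at root]
2. n1.sig = "zn"  [terminal]
3. n2.ok = true  [true]
4. n3.ok = false  [D₀.ok == false]
5. n4.wid = 13  [terminal]
6. n3.off = "yr"  ["yr"]
7. n3.val = -9  [b.wid - 22]
8. n5.hot = false  [D₀.ok == false]
9. n5.wid = true  [D₀.ok == true]
10. n6.sig = -3  [terminal]
11. n7.sig = -5  [terminal]
12. n8.sig = "kv"  [terminal]
13. n5.pre = 20  [d₀.sig + 23]
14. n2.off = "yr"  [if D₀.ok then D₁.off else "w"]
15. n2.val = 18  [C.pre - 2]
16. n0.ok = 24  [24]
17. n0.hot = 29  [D.val + S.val + 8]

29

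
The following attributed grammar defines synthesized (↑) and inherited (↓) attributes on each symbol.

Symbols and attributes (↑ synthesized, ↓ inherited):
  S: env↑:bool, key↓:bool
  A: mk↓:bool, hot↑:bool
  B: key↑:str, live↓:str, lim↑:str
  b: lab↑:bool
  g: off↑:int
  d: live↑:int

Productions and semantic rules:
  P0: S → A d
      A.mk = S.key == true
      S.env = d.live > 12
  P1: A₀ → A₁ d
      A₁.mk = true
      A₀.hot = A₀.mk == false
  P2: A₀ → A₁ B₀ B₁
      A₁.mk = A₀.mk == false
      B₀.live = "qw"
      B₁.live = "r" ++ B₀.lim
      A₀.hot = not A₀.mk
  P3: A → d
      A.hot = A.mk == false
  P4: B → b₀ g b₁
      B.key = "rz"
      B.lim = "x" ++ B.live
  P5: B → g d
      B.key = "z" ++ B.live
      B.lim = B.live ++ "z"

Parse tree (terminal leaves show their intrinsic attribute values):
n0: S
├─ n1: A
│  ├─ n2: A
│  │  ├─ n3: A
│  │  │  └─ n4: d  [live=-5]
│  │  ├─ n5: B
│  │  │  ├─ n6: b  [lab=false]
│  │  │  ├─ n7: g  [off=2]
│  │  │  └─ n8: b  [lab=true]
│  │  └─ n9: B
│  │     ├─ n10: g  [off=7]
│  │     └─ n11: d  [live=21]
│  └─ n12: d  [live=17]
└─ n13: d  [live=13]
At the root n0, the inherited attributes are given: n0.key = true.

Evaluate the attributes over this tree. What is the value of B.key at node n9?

"zrxqw"

1. n0.key = true  [given at root]
2. n1.mk = true  [S.key == true]
3. n2.mk = true  [true]
4. n3.mk = false  [A₀.mk == false]
5. n4.live = -5  [terminal]
6. n3.hot = true  [A.mk == false]
7. n5.live = "qw"  ["qw"]
8. n6.lab = false  [terminal]
9. n7.off = 2  [terminal]
10. n8.lab = true  [terminal]
11. n5.key = "rz"  ["rz"]
12. n5.lim = "xqw"  ["x" ++ B.live]
13. n9.live = "rxqw"  ["r" ++ B₀.lim]
14. n10.off = 7  [terminal]
15. n11.live = 21  [terminal]
16. n9.key = "zrxqw"  ["z" ++ B.live]
17. n9.lim = "rxqwz"  [B.live ++ "z"]
18. n2.hot = false  [not A₀.mk]
19. n12.live = 17  [terminal]
20. n1.hot = false  [A₀.mk == false]
21. n13.live = 13  [terminal]
22. n0.env = true  [d.live > 12]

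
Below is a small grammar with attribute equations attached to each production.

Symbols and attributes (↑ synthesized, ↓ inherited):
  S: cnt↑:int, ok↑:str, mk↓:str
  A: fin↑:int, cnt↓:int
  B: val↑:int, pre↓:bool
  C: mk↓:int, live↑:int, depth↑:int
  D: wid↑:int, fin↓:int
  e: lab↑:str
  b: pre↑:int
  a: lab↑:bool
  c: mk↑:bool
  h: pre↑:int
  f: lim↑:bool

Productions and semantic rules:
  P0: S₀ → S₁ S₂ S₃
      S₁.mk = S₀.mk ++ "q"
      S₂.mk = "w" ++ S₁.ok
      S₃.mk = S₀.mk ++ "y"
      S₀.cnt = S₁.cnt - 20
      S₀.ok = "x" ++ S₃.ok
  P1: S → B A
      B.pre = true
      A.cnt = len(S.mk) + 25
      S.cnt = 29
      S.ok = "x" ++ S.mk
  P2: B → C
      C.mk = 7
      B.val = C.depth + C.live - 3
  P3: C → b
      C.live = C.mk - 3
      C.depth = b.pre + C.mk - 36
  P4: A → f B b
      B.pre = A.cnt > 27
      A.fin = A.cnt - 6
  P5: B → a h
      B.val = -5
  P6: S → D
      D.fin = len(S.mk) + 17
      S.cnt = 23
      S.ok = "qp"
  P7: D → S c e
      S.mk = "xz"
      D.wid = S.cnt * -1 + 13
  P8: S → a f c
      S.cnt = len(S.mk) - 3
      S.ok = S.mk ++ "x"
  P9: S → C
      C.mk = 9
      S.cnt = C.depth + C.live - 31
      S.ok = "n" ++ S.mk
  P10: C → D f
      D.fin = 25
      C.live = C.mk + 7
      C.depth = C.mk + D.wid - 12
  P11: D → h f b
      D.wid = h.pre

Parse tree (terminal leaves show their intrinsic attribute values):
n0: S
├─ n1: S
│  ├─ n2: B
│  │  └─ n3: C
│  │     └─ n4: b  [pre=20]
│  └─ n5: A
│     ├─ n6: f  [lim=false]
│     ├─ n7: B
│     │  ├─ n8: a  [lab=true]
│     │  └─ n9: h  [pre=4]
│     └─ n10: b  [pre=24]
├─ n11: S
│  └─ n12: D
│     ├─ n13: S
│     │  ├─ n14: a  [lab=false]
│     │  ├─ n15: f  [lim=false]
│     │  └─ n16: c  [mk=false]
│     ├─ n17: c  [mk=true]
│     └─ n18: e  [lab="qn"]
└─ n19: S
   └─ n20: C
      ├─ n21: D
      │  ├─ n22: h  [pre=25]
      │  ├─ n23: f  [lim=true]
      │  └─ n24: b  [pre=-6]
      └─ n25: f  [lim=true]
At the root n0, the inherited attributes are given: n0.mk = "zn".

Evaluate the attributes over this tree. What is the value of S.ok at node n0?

1. n0.mk = "zn"  [given at root]
2. n1.mk = "znq"  [S₀.mk ++ "q"]
3. n2.pre = true  [true]
4. n3.mk = 7  [7]
5. n4.pre = 20  [terminal]
6. n3.live = 4  [C.mk - 3]
7. n3.depth = -9  [b.pre + C.mk - 36]
8. n2.val = -8  [C.depth + C.live - 3]
9. n5.cnt = 28  [len(S.mk) + 25]
10. n6.lim = false  [terminal]
11. n7.pre = true  [A.cnt > 27]
12. n8.lab = true  [terminal]
13. n9.pre = 4  [terminal]
14. n7.val = -5  [-5]
15. n10.pre = 24  [terminal]
16. n5.fin = 22  [A.cnt - 6]
17. n1.cnt = 29  [29]
18. n1.ok = "xznq"  ["x" ++ S.mk]
19. n11.mk = "wxznq"  ["w" ++ S₁.ok]
20. n12.fin = 22  [len(S.mk) + 17]
21. n13.mk = "xz"  ["xz"]
22. n14.lab = false  [terminal]
23. n15.lim = false  [terminal]
24. n16.mk = false  [terminal]
25. n13.cnt = -1  [len(S.mk) - 3]
26. n13.ok = "xzx"  [S.mk ++ "x"]
27. n17.mk = true  [terminal]
28. n18.lab = "qn"  [terminal]
29. n12.wid = 14  [S.cnt * -1 + 13]
30. n11.cnt = 23  [23]
31. n11.ok = "qp"  ["qp"]
32. n19.mk = "zny"  [S₀.mk ++ "y"]
33. n20.mk = 9  [9]
34. n21.fin = 25  [25]
35. n22.pre = 25  [terminal]
36. n23.lim = true  [terminal]
37. n24.pre = -6  [terminal]
38. n21.wid = 25  [h.pre]
39. n25.lim = true  [terminal]
40. n20.live = 16  [C.mk + 7]
41. n20.depth = 22  [C.mk + D.wid - 12]
42. n19.cnt = 7  [C.depth + C.live - 31]
43. n19.ok = "nzny"  ["n" ++ S.mk]
44. n0.cnt = 9  [S₁.cnt - 20]
45. n0.ok = "xnzny"  ["x" ++ S₃.ok]

"xnzny"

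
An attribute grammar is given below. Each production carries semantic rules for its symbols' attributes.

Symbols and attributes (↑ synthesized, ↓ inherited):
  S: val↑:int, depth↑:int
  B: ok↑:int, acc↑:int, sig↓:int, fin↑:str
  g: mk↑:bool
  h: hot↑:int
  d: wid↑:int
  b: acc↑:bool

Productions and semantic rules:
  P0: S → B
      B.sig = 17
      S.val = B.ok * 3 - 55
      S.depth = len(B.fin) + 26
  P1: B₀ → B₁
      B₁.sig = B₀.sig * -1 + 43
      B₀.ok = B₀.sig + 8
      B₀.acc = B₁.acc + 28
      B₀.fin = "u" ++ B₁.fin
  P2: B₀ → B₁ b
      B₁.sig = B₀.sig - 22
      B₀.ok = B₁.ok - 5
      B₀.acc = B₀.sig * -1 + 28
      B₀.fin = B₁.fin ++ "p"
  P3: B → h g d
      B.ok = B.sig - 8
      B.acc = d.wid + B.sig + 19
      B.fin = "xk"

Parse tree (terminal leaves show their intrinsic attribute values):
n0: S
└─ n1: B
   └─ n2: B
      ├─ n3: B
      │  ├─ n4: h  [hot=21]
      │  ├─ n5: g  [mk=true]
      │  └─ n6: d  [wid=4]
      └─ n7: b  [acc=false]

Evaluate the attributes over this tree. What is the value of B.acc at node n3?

1. n1.sig = 17  [17]
2. n2.sig = 26  [B₀.sig * -1 + 43]
3. n3.sig = 4  [B₀.sig - 22]
4. n4.hot = 21  [terminal]
5. n5.mk = true  [terminal]
6. n6.wid = 4  [terminal]
7. n3.ok = -4  [B.sig - 8]
8. n3.acc = 27  [d.wid + B.sig + 19]
9. n3.fin = "xk"  ["xk"]
10. n7.acc = false  [terminal]
11. n2.ok = -9  [B₁.ok - 5]
12. n2.acc = 2  [B₀.sig * -1 + 28]
13. n2.fin = "xkp"  [B₁.fin ++ "p"]
14. n1.ok = 25  [B₀.sig + 8]
15. n1.acc = 30  [B₁.acc + 28]
16. n1.fin = "uxkp"  ["u" ++ B₁.fin]
17. n0.val = 20  [B.ok * 3 - 55]
18. n0.depth = 30  [len(B.fin) + 26]

27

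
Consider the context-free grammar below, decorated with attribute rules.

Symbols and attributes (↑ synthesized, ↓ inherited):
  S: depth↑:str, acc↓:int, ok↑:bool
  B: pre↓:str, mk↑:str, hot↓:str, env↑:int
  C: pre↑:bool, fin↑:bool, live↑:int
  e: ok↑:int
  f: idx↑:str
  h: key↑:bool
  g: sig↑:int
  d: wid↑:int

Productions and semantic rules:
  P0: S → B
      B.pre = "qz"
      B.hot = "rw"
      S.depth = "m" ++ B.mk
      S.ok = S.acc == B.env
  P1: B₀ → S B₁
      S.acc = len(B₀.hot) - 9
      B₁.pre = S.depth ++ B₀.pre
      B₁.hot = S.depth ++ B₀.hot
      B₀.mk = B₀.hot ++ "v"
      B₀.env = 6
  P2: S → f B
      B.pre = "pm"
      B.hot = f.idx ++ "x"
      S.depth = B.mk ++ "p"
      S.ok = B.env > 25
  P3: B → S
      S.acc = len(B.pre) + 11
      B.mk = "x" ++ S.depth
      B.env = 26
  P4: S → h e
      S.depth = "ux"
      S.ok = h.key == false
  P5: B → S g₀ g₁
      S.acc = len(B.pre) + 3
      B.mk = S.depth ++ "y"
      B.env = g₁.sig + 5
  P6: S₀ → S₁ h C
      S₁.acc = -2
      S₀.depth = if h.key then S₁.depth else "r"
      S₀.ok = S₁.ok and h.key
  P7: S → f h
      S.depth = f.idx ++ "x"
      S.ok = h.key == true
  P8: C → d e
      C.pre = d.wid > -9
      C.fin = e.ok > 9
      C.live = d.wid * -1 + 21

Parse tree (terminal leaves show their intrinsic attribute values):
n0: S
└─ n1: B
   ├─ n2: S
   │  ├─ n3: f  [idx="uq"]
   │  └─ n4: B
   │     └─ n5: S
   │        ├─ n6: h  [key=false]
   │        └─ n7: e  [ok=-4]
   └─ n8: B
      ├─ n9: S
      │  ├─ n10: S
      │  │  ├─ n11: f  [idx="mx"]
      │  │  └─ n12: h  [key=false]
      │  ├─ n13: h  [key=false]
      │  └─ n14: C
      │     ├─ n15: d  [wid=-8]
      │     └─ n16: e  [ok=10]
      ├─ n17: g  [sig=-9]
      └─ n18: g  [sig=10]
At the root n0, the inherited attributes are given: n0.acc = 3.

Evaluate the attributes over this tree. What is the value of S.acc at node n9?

9

1. n0.acc = 3  [given at root]
2. n1.pre = "qz"  ["qz"]
3. n1.hot = "rw"  ["rw"]
4. n2.acc = -7  [len(B₀.hot) - 9]
5. n3.idx = "uq"  [terminal]
6. n4.pre = "pm"  ["pm"]
7. n4.hot = "uqx"  [f.idx ++ "x"]
8. n5.acc = 13  [len(B.pre) + 11]
9. n6.key = false  [terminal]
10. n7.ok = -4  [terminal]
11. n5.depth = "ux"  ["ux"]
12. n5.ok = true  [h.key == false]
13. n4.mk = "xux"  ["x" ++ S.depth]
14. n4.env = 26  [26]
15. n2.depth = "xuxp"  [B.mk ++ "p"]
16. n2.ok = true  [B.env > 25]
17. n8.pre = "xuxpqz"  [S.depth ++ B₀.pre]
18. n8.hot = "xuxprw"  [S.depth ++ B₀.hot]
19. n9.acc = 9  [len(B.pre) + 3]
20. n10.acc = -2  [-2]
21. n11.idx = "mx"  [terminal]
22. n12.key = false  [terminal]
23. n10.depth = "mxx"  [f.idx ++ "x"]
24. n10.ok = false  [h.key == true]
25. n13.key = false  [terminal]
26. n15.wid = -8  [terminal]
27. n16.ok = 10  [terminal]
28. n14.pre = true  [d.wid > -9]
29. n14.fin = true  [e.ok > 9]
30. n14.live = 29  [d.wid * -1 + 21]
31. n9.depth = "r"  [if h.key then S₁.depth else "r"]
32. n9.ok = false  [S₁.ok and h.key]
33. n17.sig = -9  [terminal]
34. n18.sig = 10  [terminal]
35. n8.mk = "ry"  [S.depth ++ "y"]
36. n8.env = 15  [g₁.sig + 5]
37. n1.mk = "rwv"  [B₀.hot ++ "v"]
38. n1.env = 6  [6]
39. n0.depth = "mrwv"  ["m" ++ B.mk]
40. n0.ok = false  [S.acc == B.env]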